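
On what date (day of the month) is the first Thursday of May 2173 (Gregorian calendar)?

May 1, 2173 is a Saturday, so the first Thursday is the 6th.
The first Thursday is 6 + 0 = 6.

6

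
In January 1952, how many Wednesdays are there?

5

January 1952 has 31 days and begins on Tuesday.
The first Wednesday is January 2.
Wednesdays fall on 2, 9, 16, 23, 30 — that's 5.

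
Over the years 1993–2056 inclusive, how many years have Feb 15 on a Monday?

10

Track Feb 15's weekday year by year (advancing +1, or +2 across a Feb 29):
  1993: Mon ✓  1994: Tue (+1)  1995: Wed (+1)  1996: Thu (+1)  1997: Sat (+2)
  1998: Sun (+1)  1999: Mon (+1) ✓  2000: Tue (+1)  2001: Thu (+2)  2002: Fri (+1)
  2003: Sat (+1)  2004: Sun (+1)  2005: Tue (+2)  2006: Wed (+1)  … (36 more years) …
  2043: Sun (+1)  2044: Mon (+1) ✓  2045: Wed (+2)  2046: Thu (+1)  2047: Fri (+1)
  2048: Sat (+1)  2049: Mon (+2) ✓  2050: Tue (+1)  2051: Wed (+1)  2052: Thu (+1)
  2053: Sat (+2)  2054: Sun (+1)  2055: Mon (+1) ✓  2056: Tue (+1)
Monday years: 1993, 1999, 2010, 2016, 2021, 2027, 2038, 2044, 2049, 2055 — 10 in total.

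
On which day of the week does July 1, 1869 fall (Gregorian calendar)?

Thursday

January 1, 1869 is a Friday.
July 1 is day 182 of the year, i.e. 181 days after Jan 1.
181 mod 7 = 6, so advance 6 weekdays from Friday: Thursday.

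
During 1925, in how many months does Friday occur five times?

4

A month of length L has five Fridays iff its first Friday is on day ≤ L−28 (so day 1–3 in a 31-day month, 1–2 in a 30-day month, day 1 in a leap February).
Checking each month of 1925: Jan starts Thu (31d) ✓; Feb starts Sun (28d); Mar starts Sun (31d); Apr starts Wed (30d); May starts Fri (31d) ✓; Jun starts Mon (30d); Jul starts Wed (31d) ✓; Aug starts Sat (31d); Sep starts Tue (30d); Oct starts Thu (31d) ✓; Nov starts Sun (30d); Dec starts Tue (31d).
Five-Friday months: January, May, July, October → 4.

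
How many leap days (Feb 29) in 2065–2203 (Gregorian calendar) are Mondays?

5

Leap years in 2065–2203: 32 of them.
Feb 29 weekday advances by 5 (mod 7) from one leap year to the next four years later (or differs when a century non-leap intervenes).
Leap-day weekdays: 2068:Wed 2072:Mon✓ 2076:Sat 2080:Thu 2084:Tue 2088:Sun 2092:Fri 2096:Wed 2104:Fri 2108:Wed 2112:Mon✓ 2116:Sat 2120:Thu …(6 more)… 2148:Thu 2152:Tue 2156:Sun 2160:Fri 2164:Wed 2168:Mon✓ 2172:Sat 2176:Thu 2180:Tue 2184:Sun 2188:Fri 2192:Wed 2196:Mon✓
Monday: 2072, 2112, 2140, 2168, 2196 → 5.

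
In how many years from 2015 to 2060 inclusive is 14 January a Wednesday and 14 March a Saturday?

5

Check each year's weekday for 14 January and 14 March:
  2015: Wed/Sat ✓  2016: Thu/Mon  2017: Sat/Tue  2018: Sun/Wed  2019: Mon/Thu  2020: Tue/Sat  2021: Thu/Sun  2022: Fri/Mon  2023: Sat/Tue  2024: Sun/Thu  2025: Tue/Fri  2026: Wed/Sat ✓  2027: Thu/Sun  2028: Fri/Tue  …(18 more)…  2047: Mon/Thu  2048: Tue/Sat  2049: Thu/Sun  2050: Fri/Mon  2051: Sat/Tue  2052: Sun/Thu  2053: Tue/Fri  2054: Wed/Sat ✓  2055: Thu/Sun  2056: Fri/Tue  2057: Sun/Wed  2058: Mon/Thu  2059: Tue/Fri  2060: Wed/Sun
Both conditions hold in: 2015, 2026, 2037, 2043, 2054 — 5.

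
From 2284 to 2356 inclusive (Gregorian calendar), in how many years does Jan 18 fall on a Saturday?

Track Jan 18's weekday year by year (advancing +1, or +2 across a Feb 29):
  2284: Fri  2285: Sun (+2)  2286: Mon (+1)  2287: Tue (+1)  2288: Wed (+1)
  2289: Fri (+2)  2290: Sat (+1) ✓  2291: Sun (+1)  2292: Mon (+1)  2293: Wed (+2)
  2294: Thu (+1)  2295: Fri (+1)  2296: Sat (+1) ✓  2297: Mon (+2)  … (45 more years) …
  2343: Mon (+1)  2344: Tue (+1)  2345: Thu (+2)  2346: Fri (+1)  2347: Sat (+1) ✓
  2348: Sun (+1)  2349: Tue (+2)  2350: Wed (+1)  2351: Thu (+1)  2352: Fri (+1)
  2353: Sun (+2)  2354: Mon (+1)  2355: Tue (+1)  2356: Wed (+1)
Saturday years: 2290, 2296, 2302, 2308, 2313, 2319, 2330, 2336, 2341, 2347 — 10 in total.

10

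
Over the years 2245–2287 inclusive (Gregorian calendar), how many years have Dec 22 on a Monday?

Track Dec 22's weekday year by year (advancing +1, or +2 across a Feb 29):
  2245: Mon ✓  2246: Tue (+1)  2247: Wed (+1)  2248: Fri (+2)  2249: Sat (+1)
  2250: Sun (+1)  2251: Mon (+1) ✓  2252: Wed (+2)  2253: Thu (+1)  2254: Fri (+1)
  2255: Sat (+1)  2256: Mon (+2) ✓  2257: Tue (+1)  2258: Wed (+1)  … (15 more years) …
  2274: Tue (+1)  2275: Wed (+1)  2276: Fri (+2)  2277: Sat (+1)  2278: Sun (+1)
  2279: Mon (+1) ✓  2280: Wed (+2)  2281: Thu (+1)  2282: Fri (+1)  2283: Sat (+1)
  2284: Mon (+2) ✓  2285: Tue (+1)  2286: Wed (+1)  2287: Thu (+1)
Monday years: 2245, 2251, 2256, 2262, 2273, 2279, 2284 — 7 in total.

7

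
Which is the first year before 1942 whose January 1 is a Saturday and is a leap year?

Jan 1 advances by 2 weekdays after a leap year and by 1 after a common year.
1942: Jan 1 is Thursday.
1941: Wednesday
1940: Monday (leap)
1939: Sunday
1938: Saturday
1937: Friday
1936: Wednesday (leap)
1935: Tuesday
1934: Monday
1933: Sunday
1932: Friday (leap)
1931: Thursday
1930: Wednesday
1929: Tuesday
1928: Sunday (leap)
1927: Saturday
1926: Friday
1925: Thursday
1924: Tuesday (leap)
1923: Monday
1922: Sunday
1921: Saturday
1920: Thursday (leap)
1919: Wednesday
1918: Tuesday
1917: Monday
1916: Saturday (leap)
1916 begins on a Saturday and is a leap year.

1916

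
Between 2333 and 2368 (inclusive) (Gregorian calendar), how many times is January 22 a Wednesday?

5

Track January 22's weekday year by year (advancing +1, or +2 across a Feb 29):
  2333: Sun  2334: Mon (+1)  2335: Tue (+1)  2336: Wed (+1) ✓  2337: Fri (+2)
  2338: Sat (+1)  2339: Sun (+1)  2340: Mon (+1)  2341: Wed (+2) ✓  2342: Thu (+1)
  2343: Fri (+1)  2344: Sat (+1)  2345: Mon (+2)  2346: Tue (+1)  … (8 more years) …
  2355: Sat (+1)  2356: Sun (+1)  2357: Tue (+2)  2358: Wed (+1) ✓  2359: Thu (+1)
  2360: Fri (+1)  2361: Sun (+2)  2362: Mon (+1)  2363: Tue (+1)  2364: Wed (+1) ✓
  2365: Fri (+2)  2366: Sat (+1)  2367: Sun (+1)  2368: Mon (+1)
Wednesday years: 2336, 2341, 2347, 2358, 2364 — 5 in total.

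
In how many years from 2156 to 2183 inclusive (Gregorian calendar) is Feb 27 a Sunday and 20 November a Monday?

Check each year's weekday for Feb 27 and 20 November:
  2156: Fri/Sat  2157: Sun/Sun  2158: Mon/Mon  2159: Tue/Tue  2160: Wed/Thu  2161: Fri/Fri  2162: Sat/Sat  2163: Sun/Sun  2164: Mon/Tue  2165: Wed/Wed  2166: Thu/Thu  2167: Fri/Fri  2168: Sat/Sun  2169: Mon/Mon  2170: Tue/Tue  2171: Wed/Wed  2172: Thu/Fri  2173: Sat/Sat  2174: Sun/Sun  2175: Mon/Mon  2176: Tue/Wed  2177: Thu/Thu  2178: Fri/Fri  2179: Sat/Sat  2180: Sun/Mon ✓  2181: Tue/Tue  2182: Wed/Wed  2183: Thu/Thu
Both conditions hold in: 2180 — 1.

1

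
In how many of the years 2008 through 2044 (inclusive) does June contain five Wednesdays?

June has 30 days; it has five Wednesdays when Wednesday falls among the first (month-length − 28) days — i.e. when June 1 is one of Wednesday/Tuesday.
June 1 by year: 2008:Sun 2009:Mon 2010:Tue✓ 2011:Wed✓ 2012:Fri 2013:Sat 2014:Sun 2015:Mon 2016:Wed✓ 2017:Thu 2018:Fri 2019:Sat 2020:Mon 2021:Tue✓ 2022:Wed✓ …(7 more)… 2030:Sat 2031:Sun 2032:Tue✓ 2033:Wed✓ 2034:Thu 2035:Fri 2036:Sun 2037:Mon 2038:Tue✓ 2039:Wed✓ 2040:Fri 2041:Sat 2042:Sun 2043:Mon 2044:Wed✓
Years with five Wednesdays: 2010, 2011, 2016, 2021, 2022, 2027, 2032, 2033, 2038, 2039, 2044 → 11.

11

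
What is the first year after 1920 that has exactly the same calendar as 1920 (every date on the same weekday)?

1948

Two years share a calendar iff Jan 1 falls on the same weekday and both are leap or both are common. 1920: Jan 1 is Thursday, leap year.
1921: Jan 1 Saturday, common
1922: Jan 1 Sunday, common
1923: Jan 1 Monday, common
1924: Jan 1 Tuesday, leap
1925: Jan 1 Thursday, common
1926: Jan 1 Friday, common
1927: Jan 1 Saturday, common
1928: Jan 1 Sunday, leap
1929: Jan 1 Tuesday, common
1930: Jan 1 Wednesday, common
1931: Jan 1 Thursday, common
1932: Jan 1 Friday, leap
1933: Jan 1 Sunday, common
1934: Jan 1 Monday, common
1935: Jan 1 Tuesday, common
1936: Jan 1 Wednesday, leap
1937: Jan 1 Friday, common
1938: Jan 1 Saturday, common
1939: Jan 1 Sunday, common
1940: Jan 1 Monday, leap
1941: Jan 1 Wednesday, common
1942: Jan 1 Thursday, common
1943: Jan 1 Friday, common
1944: Jan 1 Saturday, leap
1945: Jan 1 Monday, common
1946: Jan 1 Tuesday, common
1947: Jan 1 Wednesday, common
1948: Jan 1 Thursday, leap
1948 matches on both conditions.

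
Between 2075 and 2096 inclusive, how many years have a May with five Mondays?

10

May has 31 days; it has five Mondays when Monday falls among the first (month-length − 28) days — i.e. when May 1 is one of Monday/Sunday/Saturday.
May 1 by year: 2075:Wed 2076:Fri 2077:Sat✓ 2078:Sun✓ 2079:Mon✓ 2080:Wed 2081:Thu 2082:Fri 2083:Sat✓ 2084:Mon✓ 2085:Tue 2086:Wed 2087:Thu 2088:Sat✓ 2089:Sun✓ 2090:Mon✓ 2091:Tue 2092:Thu 2093:Fri 2094:Sat✓ 2095:Sun✓ 2096:Tue
Years with five Mondays: 2077, 2078, 2079, 2083, 2084, 2088, 2089, 2090, 2094, 2095 → 10.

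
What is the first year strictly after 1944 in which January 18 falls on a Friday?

From one year to the next, a fixed date's weekday advances by 1, or by 2 when a Feb 29 lies between the two dates.
1944: January 18 is Tuesday.
1945: Thursday (+2)
1946: Friday (+1)
January 18 falls on a Friday in 1946.

1946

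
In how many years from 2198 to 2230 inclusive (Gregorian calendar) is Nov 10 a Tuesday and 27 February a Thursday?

1

Check each year's weekday for Nov 10 and 27 February:
  2198: Sat/Tue  2199: Sun/Wed  2200: Mon/Thu  2201: Tue/Fri  2202: Wed/Sat  2203: Thu/Sun  2204: Sat/Mon  2205: Sun/Wed  2206: Mon/Thu  2207: Tue/Fri  2208: Thu/Sat  2209: Fri/Mon  2210: Sat/Tue  2211: Sun/Wed  …(5 more)…  2217: Mon/Thu  2218: Tue/Fri  2219: Wed/Sat  2220: Fri/Sun  2221: Sat/Tue  2222: Sun/Wed  2223: Mon/Thu  2224: Wed/Fri  2225: Thu/Sun  2226: Fri/Mon  2227: Sat/Tue  2228: Mon/Wed  2229: Tue/Fri  2230: Wed/Sat
Both conditions hold in: 2212 — 1.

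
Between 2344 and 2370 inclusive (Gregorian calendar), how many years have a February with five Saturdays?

February has 28 days (29 in leap years); it has five Saturdays when Saturday falls among the first (month-length − 28) days — i.e. when February 1 is Saturday in a leap year (never in a common year).
February 1 by year: 2344:Tue 2345:Thu 2346:Fri 2347:Sat 2348:Sun 2349:Tue 2350:Wed 2351:Thu 2352:Fri 2353:Sun 2354:Mon 2355:Tue 2356:Wed 2357:Fri 2358:Sat 2359:Sun 2360:Mon 2361:Wed 2362:Thu 2363:Fri 2364:Sat✓ 2365:Mon 2366:Tue 2367:Wed 2368:Thu 2369:Sat 2370:Sun
Years with five Saturdays: 2364 → 1.

1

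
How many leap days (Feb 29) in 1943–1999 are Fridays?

Leap years in 1943–1999: 14 of them.
Feb 29 weekday advances by 5 (mod 7) from one leap year to the next four years later (or differs when a century non-leap intervenes).
Leap-day weekdays: 1944:Tue 1948:Sun 1952:Fri✓ 1956:Wed 1960:Mon 1964:Sat 1968:Thu 1972:Tue 1976:Sun 1980:Fri✓ 1984:Wed 1988:Mon 1992:Sat 1996:Thu
Friday: 1952, 1980 → 2.

2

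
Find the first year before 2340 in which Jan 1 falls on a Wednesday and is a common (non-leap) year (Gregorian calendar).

2330

Jan 1 advances by 2 weekdays after a leap year and by 1 after a common year.
2340: Jan 1 is Monday (leap).
2339: Sunday
2338: Saturday
2337: Friday
2336: Wednesday (leap)
2335: Tuesday
2334: Monday
2333: Sunday
2332: Friday (leap)
2331: Thursday
2330: Wednesday
2330 begins on a Wednesday and is a common year.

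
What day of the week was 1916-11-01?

January 1, 1916 is a Saturday.
November 1 is day 306 of the year, i.e. 305 days after Jan 1.
305 mod 7 = 4, so advance 4 weekdays from Saturday: Wednesday.

Wednesday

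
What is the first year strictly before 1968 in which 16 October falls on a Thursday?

1958

From one year to the next, a fixed date's weekday advances by 1, or by 2 when a Feb 29 lies between the two dates.
1968: October 16 is Wednesday.
1967: Monday (−2)
1966: Sunday (−1)
1965: Saturday (−1)
1964: Friday (−1)
1963: Wednesday (−2)
1962: Tuesday (−1)
1961: Monday (−1)
1960: Sunday (−1)
1959: Friday (−2)
1958: Thursday (−1)
16 October falls on a Thursday in 1958.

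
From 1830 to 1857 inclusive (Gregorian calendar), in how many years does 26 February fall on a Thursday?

Track 26 February's weekday year by year (advancing +1, or +2 across a Feb 29):
  1830: Fri  1831: Sat (+1)  1832: Sun (+1)  1833: Tue (+2)  1834: Wed (+1)
  1835: Thu (+1) ✓  1836: Fri (+1)  1837: Sun (+2)  1838: Mon (+1)  1839: Tue (+1)
  1840: Wed (+1)  1841: Fri (+2)  1842: Sat (+1)  1843: Sun (+1)  1844: Mon (+1)
  1845: Wed (+2)  1846: Thu (+1) ✓  1847: Fri (+1)  1848: Sat (+1)  1849: Mon (+2)
  1850: Tue (+1)  1851: Wed (+1)  1852: Thu (+1) ✓  1853: Sat (+2)  1854: Sun (+1)
  1855: Mon (+1)  1856: Tue (+1)  1857: Thu (+2) ✓
Thursday years: 1835, 1846, 1852, 1857 — 4 in total.

4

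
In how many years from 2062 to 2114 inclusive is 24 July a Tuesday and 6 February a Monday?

3

Check each year's weekday for 24 July and 6 February:
  2062: Mon/Mon  2063: Tue/Tue  2064: Thu/Wed  2065: Fri/Fri  2066: Sat/Sat  2067: Sun/Sun  2068: Tue/Mon ✓  2069: Wed/Wed  2070: Thu/Thu  2071: Fri/Fri  2072: Sun/Sat  2073: Mon/Mon  2074: Tue/Tue  2075: Wed/Wed  …(25 more)…  2101: Sun/Sun  2102: Mon/Mon  2103: Tue/Tue  2104: Thu/Wed  2105: Fri/Fri  2106: Sat/Sat  2107: Sun/Sun  2108: Tue/Mon ✓  2109: Wed/Wed  2110: Thu/Thu  2111: Fri/Fri  2112: Sun/Sat  2113: Mon/Mon  2114: Tue/Tue
Both conditions hold in: 2068, 2096, 2108 — 3.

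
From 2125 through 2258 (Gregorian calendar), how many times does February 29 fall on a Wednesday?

5

Leap years in 2125–2258: 32 of them.
Feb 29 weekday advances by 5 (mod 7) from one leap year to the next four years later (or differs when a century non-leap intervenes).
Leap-day weekdays: 2128:Sun 2132:Fri 2136:Wed✓ 2140:Mon 2144:Sat 2148:Thu 2152:Tue 2156:Sun 2160:Fri 2164:Wed✓ 2168:Mon 2172:Sat 2176:Thu …(6 more)… 2208:Mon 2212:Sat 2216:Thu 2220:Tue 2224:Sun 2228:Fri 2232:Wed✓ 2236:Mon 2240:Sat 2244:Thu 2248:Tue 2252:Sun 2256:Fri
Wednesday: 2136, 2164, 2192, 2204, 2232 → 5.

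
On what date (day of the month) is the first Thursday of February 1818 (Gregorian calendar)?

February 1, 1818 is a Sunday, so the first Thursday is the 5th.
The first Thursday is 5 + 0 = 5.

5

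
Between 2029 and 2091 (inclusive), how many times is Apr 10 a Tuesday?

10

Track Apr 10's weekday year by year (advancing +1, or +2 across a Feb 29):
  2029: Tue ✓  2030: Wed (+1)  2031: Thu (+1)  2032: Sat (+2)  2033: Sun (+1)
  2034: Mon (+1)  2035: Tue (+1) ✓  2036: Thu (+2)  2037: Fri (+1)  2038: Sat (+1)
  2039: Sun (+1)  2040: Tue (+2) ✓  2041: Wed (+1)  2042: Thu (+1)  … (35 more years) …
  2078: Sun (+1)  2079: Mon (+1)  2080: Wed (+2)  2081: Thu (+1)  2082: Fri (+1)
  2083: Sat (+1)  2084: Mon (+2)  2085: Tue (+1) ✓  2086: Wed (+1)  2087: Thu (+1)
  2088: Sat (+2)  2089: Sun (+1)  2090: Mon (+1)  2091: Tue (+1) ✓
Tuesday years: 2029, 2035, 2040, 2046, 2057, 2063, 2068, 2074, 2085, 2091 — 10 in total.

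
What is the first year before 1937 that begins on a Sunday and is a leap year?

Jan 1 advances by 2 weekdays after a leap year and by 1 after a common year.
1937: Jan 1 is Friday.
1936: Wednesday (leap)
1935: Tuesday
1934: Monday
1933: Sunday
1932: Friday (leap)
1931: Thursday
1930: Wednesday
1929: Tuesday
1928: Sunday (leap)
1928 begins on a Sunday and is a leap year.

1928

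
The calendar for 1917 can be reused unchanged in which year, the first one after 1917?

Two years share a calendar iff Jan 1 falls on the same weekday and both are leap or both are common. 1917: Jan 1 is Monday, common year.
1918: Jan 1 Tuesday, common
1919: Jan 1 Wednesday, common
1920: Jan 1 Thursday, leap
1921: Jan 1 Saturday, common
1922: Jan 1 Sunday, common
1923: Jan 1 Monday, common
1923 matches on both conditions.

1923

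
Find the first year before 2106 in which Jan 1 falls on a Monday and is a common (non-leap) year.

Jan 1 advances by 2 weekdays after a leap year and by 1 after a common year.
2106: Jan 1 is Friday.
2105: Thursday
2104: Tuesday (leap)
2103: Monday
2103 begins on a Monday and is a common year.

2103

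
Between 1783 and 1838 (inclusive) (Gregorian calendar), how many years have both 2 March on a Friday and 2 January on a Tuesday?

Check each year's weekday for 2 March and 2 January:
  1783: Sun/Thu  1784: Tue/Fri  1785: Wed/Sun  1786: Thu/Mon  1787: Fri/Tue ✓  1788: Sun/Wed  1789: Mon/Fri  1790: Tue/Sat  1791: Wed/Sun  1792: Fri/Mon  1793: Sat/Wed  1794: Sun/Thu  1795: Mon/Fri  1796: Wed/Sat  …(28 more)…  1825: Wed/Sun  1826: Thu/Mon  1827: Fri/Tue ✓  1828: Sun/Wed  1829: Mon/Fri  1830: Tue/Sat  1831: Wed/Sun  1832: Fri/Mon  1833: Sat/Wed  1834: Sun/Thu  1835: Mon/Fri  1836: Wed/Sat  1837: Thu/Mon  1838: Fri/Tue ✓
Both conditions hold in: 1787, 1798, 1810, 1821, 1827, 1838 — 6.

6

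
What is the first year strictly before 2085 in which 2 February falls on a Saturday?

2075

From one year to the next, a fixed date's weekday advances by 1, or by 2 when a Feb 29 lies between the two dates.
2085: February 2 is Friday.
2084: Wednesday (−2)
2083: Tuesday (−1)
2082: Monday (−1)
2081: Sunday (−1)
2080: Friday (−2)
2079: Thursday (−1)
2078: Wednesday (−1)
2077: Tuesday (−1)
2076: Sunday (−2)
2075: Saturday (−1)
2 February falls on a Saturday in 2075.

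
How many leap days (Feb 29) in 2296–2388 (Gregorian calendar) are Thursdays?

Leap years in 2296–2388: 23 of them.
Feb 29 weekday advances by 5 (mod 7) from one leap year to the next four years later (or differs when a century non-leap intervenes).
Leap-day weekdays: 2296:Sat 2304:Mon 2308:Sat 2312:Thu✓ 2316:Tue 2320:Sun 2324:Fri 2328:Wed 2332:Mon 2336:Sat 2340:Thu✓ 2344:Tue 2348:Sun 2352:Fri 2356:Wed 2360:Mon 2364:Sat 2368:Thu✓ 2372:Tue 2376:Sun 2380:Fri 2384:Wed 2388:Mon
Thursday: 2312, 2340, 2368 → 3.

3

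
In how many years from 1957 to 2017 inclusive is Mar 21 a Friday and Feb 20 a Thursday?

7

Check each year's weekday for Mar 21 and Feb 20:
  1957: Thu/Wed  1958: Fri/Thu ✓  1959: Sat/Fri  1960: Mon/Sat  1961: Tue/Mon  1962: Wed/Tue  1963: Thu/Wed  1964: Sat/Thu  1965: Sun/Sat  1966: Mon/Sun  1967: Tue/Mon  1968: Thu/Tue  1969: Fri/Thu ✓  1970: Sat/Fri  …(33 more)…  2004: Sun/Fri  2005: Mon/Sun  2006: Tue/Mon  2007: Wed/Tue  2008: Fri/Wed  2009: Sat/Fri  2010: Sun/Sat  2011: Mon/Sun  2012: Wed/Mon  2013: Thu/Wed  2014: Fri/Thu ✓  2015: Sat/Fri  2016: Mon/Sat  2017: Tue/Mon
Both conditions hold in: 1958, 1969, 1975, 1986, 1997, 2003, 2014 — 7.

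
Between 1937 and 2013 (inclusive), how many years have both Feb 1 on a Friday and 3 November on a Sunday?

Check each year's weekday for Feb 1 and 3 November:
  1937: Mon/Wed  1938: Tue/Thu  1939: Wed/Fri  1940: Thu/Sun  1941: Sat/Mon  1942: Sun/Tue  1943: Mon/Wed  1944: Tue/Fri  1945: Thu/Sat  1946: Fri/Sun ✓  1947: Sat/Mon  1948: Sun/Wed  1949: Tue/Thu  1950: Wed/Fri  …(49 more)…  2000: Tue/Fri  2001: Thu/Sat  2002: Fri/Sun ✓  2003: Sat/Mon  2004: Sun/Wed  2005: Tue/Thu  2006: Wed/Fri  2007: Thu/Sat  2008: Fri/Mon  2009: Sun/Tue  2010: Mon/Wed  2011: Tue/Thu  2012: Wed/Sat  2013: Fri/Sun ✓
Both conditions hold in: 1946, 1957, 1963, 1974, 1985, 1991, 2002, 2013 — 8.

8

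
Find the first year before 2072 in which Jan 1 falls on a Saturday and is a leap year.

2056

Jan 1 advances by 2 weekdays after a leap year and by 1 after a common year.
2072: Jan 1 is Friday (leap).
2071: Thursday
2070: Wednesday
2069: Tuesday
2068: Sunday (leap)
2067: Saturday
2066: Friday
2065: Thursday
2064: Tuesday (leap)
2063: Monday
2062: Sunday
2061: Saturday
2060: Thursday (leap)
2059: Wednesday
2058: Tuesday
2057: Monday
2056: Saturday (leap)
2056 begins on a Saturday and is a leap year.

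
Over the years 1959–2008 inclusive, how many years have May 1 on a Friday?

Track May 1's weekday year by year (advancing +1, or +2 across a Feb 29):
  1959: Fri ✓  1960: Sun (+2)  1961: Mon (+1)  1962: Tue (+1)  1963: Wed (+1)
  1964: Fri (+2) ✓  1965: Sat (+1)  1966: Sun (+1)  1967: Mon (+1)  1968: Wed (+2)
  1969: Thu (+1)  1970: Fri (+1) ✓  1971: Sat (+1)  1972: Mon (+2)  … (22 more years) …
  1995: Mon (+1)  1996: Wed (+2)  1997: Thu (+1)  1998: Fri (+1) ✓  1999: Sat (+1)
  2000: Mon (+2)  2001: Tue (+1)  2002: Wed (+1)  2003: Thu (+1)  2004: Sat (+2)
  2005: Sun (+1)  2006: Mon (+1)  2007: Tue (+1)  2008: Thu (+2)
Friday years: 1959, 1964, 1970, 1981, 1987, 1992, 1998 — 7 in total.

7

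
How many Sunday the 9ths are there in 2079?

2

Check the 9th of each month of 2079: Jan 9: Mon, Feb 9: Thu, Mar 9: Thu, Apr 9: Sun, May 9: Tue, Jun 9: Fri, Jul 9: Sun, Aug 9: Wed, Sep 9: Sat, Oct 9: Mon, Nov 9: Thu, Dec 9: Sat.
Sunday occurs in April, July — 2 months.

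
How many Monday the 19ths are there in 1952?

1

Check the 19th of each month of 1952: Jan 19: Sat, Feb 19: Tue, Mar 19: Wed, Apr 19: Sat, May 19: Mon, Jun 19: Thu, Jul 19: Sat, Aug 19: Tue, Sep 19: Fri, Oct 19: Sun, Nov 19: Wed, Dec 19: Fri.
Monday occurs in May — 1 month.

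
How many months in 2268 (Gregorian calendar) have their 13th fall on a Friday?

2

Check the 13th of each month of 2268: Jan 13: Mon, Feb 13: Thu, Mar 13: Fri, Apr 13: Mon, May 13: Wed, Jun 13: Sat, Jul 13: Mon, Aug 13: Thu, Sep 13: Sun, Oct 13: Tue, Nov 13: Fri, Dec 13: Sun.
Friday occurs in March, November — 2 months.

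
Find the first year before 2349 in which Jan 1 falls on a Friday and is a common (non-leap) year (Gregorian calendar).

2343

Jan 1 advances by 2 weekdays after a leap year and by 1 after a common year.
2349: Jan 1 is Saturday.
2348: Thursday (leap)
2347: Wednesday
2346: Tuesday
2345: Monday
2344: Saturday (leap)
2343: Friday
2343 begins on a Friday and is a common year.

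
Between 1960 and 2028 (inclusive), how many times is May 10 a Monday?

10

Track May 10's weekday year by year (advancing +1, or +2 across a Feb 29):
  1960: Tue  1961: Wed (+1)  1962: Thu (+1)  1963: Fri (+1)  1964: Sun (+2)
  1965: Mon (+1) ✓  1966: Tue (+1)  1967: Wed (+1)  1968: Fri (+2)  1969: Sat (+1)
  1970: Sun (+1)  1971: Mon (+1) ✓  1972: Wed (+2)  1973: Thu (+1)  … (41 more years) …
  2015: Sun (+1)  2016: Tue (+2)  2017: Wed (+1)  2018: Thu (+1)  2019: Fri (+1)
  2020: Sun (+2)  2021: Mon (+1) ✓  2022: Tue (+1)  2023: Wed (+1)  2024: Fri (+2)
  2025: Sat (+1)  2026: Sun (+1)  2027: Mon (+1) ✓  2028: Wed (+2)
Monday years: 1965, 1971, 1976, 1982, 1993, 1999, 2004, 2010, 2021, 2027 — 10 in total.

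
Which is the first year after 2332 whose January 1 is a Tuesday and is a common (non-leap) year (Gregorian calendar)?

2335

Jan 1 advances by 2 weekdays after a leap year and by 1 after a common year.
2332: Jan 1 is Friday (leap).
2333: Sunday
2334: Monday
2335: Tuesday
2335 begins on a Tuesday and is a common year.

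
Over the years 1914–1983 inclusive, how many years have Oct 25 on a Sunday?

10

Track Oct 25's weekday year by year (advancing +1, or +2 across a Feb 29):
  1914: Sun ✓  1915: Mon (+1)  1916: Wed (+2)  1917: Thu (+1)  1918: Fri (+1)
  1919: Sat (+1)  1920: Mon (+2)  1921: Tue (+1)  1922: Wed (+1)  1923: Thu (+1)
  1924: Sat (+2)  1925: Sun (+1) ✓  1926: Mon (+1)  1927: Tue (+1)  … (42 more years) …
  1970: Sun (+1) ✓  1971: Mon (+1)  1972: Wed (+2)  1973: Thu (+1)  1974: Fri (+1)
  1975: Sat (+1)  1976: Mon (+2)  1977: Tue (+1)  1978: Wed (+1)  1979: Thu (+1)
  1980: Sat (+2)  1981: Sun (+1) ✓  1982: Mon (+1)  1983: Tue (+1)
Sunday years: 1914, 1925, 1931, 1936, 1942, 1953, 1959, 1964, 1970, 1981 — 10 in total.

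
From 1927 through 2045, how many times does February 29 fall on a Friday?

Leap years in 1927–2045: 30 of them.
Feb 29 weekday advances by 5 (mod 7) from one leap year to the next four years later (or differs when a century non-leap intervenes).
Leap-day weekdays: 1928:Wed 1932:Mon 1936:Sat 1940:Thu 1944:Tue 1948:Sun 1952:Fri✓ 1956:Wed 1960:Mon 1964:Sat 1968:Thu 1972:Tue 1976:Sun …(4 more)… 1996:Thu 2000:Tue 2004:Sun 2008:Fri✓ 2012:Wed 2016:Mon 2020:Sat 2024:Thu 2028:Tue 2032:Sun 2036:Fri✓ 2040:Wed 2044:Mon
Friday: 1952, 1980, 2008, 2036 → 4.

4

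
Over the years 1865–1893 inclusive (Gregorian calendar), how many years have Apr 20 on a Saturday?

4

Track Apr 20's weekday year by year (advancing +1, or +2 across a Feb 29):
  1865: Thu  1866: Fri (+1)  1867: Sat (+1) ✓  1868: Mon (+2)  1869: Tue (+1)
  1870: Wed (+1)  1871: Thu (+1)  1872: Sat (+2) ✓  1873: Sun (+1)  1874: Mon (+1)
  1875: Tue (+1)  1876: Thu (+2)  1877: Fri (+1)  1878: Sat (+1) ✓  1879: Sun (+1)
  1880: Tue (+2)  1881: Wed (+1)  1882: Thu (+1)  1883: Fri (+1)  1884: Sun (+2)
  1885: Mon (+1)  1886: Tue (+1)  1887: Wed (+1)  1888: Fri (+2)  1889: Sat (+1) ✓
  1890: Sun (+1)  1891: Mon (+1)  1892: Wed (+2)  1893: Thu (+1)
Saturday years: 1867, 1872, 1878, 1889 — 4 in total.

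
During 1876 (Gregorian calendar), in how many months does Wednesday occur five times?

4

A month of length L has five Wednesdays iff its first Wednesday is on day ≤ L−28 (so day 1–3 in a 31-day month, 1–2 in a 30-day month, day 1 in a leap February).
Checking each month of 1876: Jan starts Sat (31d); Feb starts Tue (29d); Mar starts Wed (31d) ✓; Apr starts Sat (30d); May starts Mon (31d) ✓; Jun starts Thu (30d); Jul starts Sat (31d); Aug starts Tue (31d) ✓; Sep starts Fri (30d); Oct starts Sun (31d); Nov starts Wed (30d) ✓; Dec starts Fri (31d).
Five-Wednesday months: March, May, August, November → 4.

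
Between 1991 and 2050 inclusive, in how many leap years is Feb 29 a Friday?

2

Leap years in 1991–2050: 15 of them.
Feb 29 weekday advances by 5 (mod 7) from one leap year to the next four years later (or differs when a century non-leap intervenes).
Leap-day weekdays: 1992:Sat 1996:Thu 2000:Tue 2004:Sun 2008:Fri✓ 2012:Wed 2016:Mon 2020:Sat 2024:Thu 2028:Tue 2032:Sun 2036:Fri✓ 2040:Wed 2044:Mon 2048:Sat
Friday: 2008, 2036 → 2.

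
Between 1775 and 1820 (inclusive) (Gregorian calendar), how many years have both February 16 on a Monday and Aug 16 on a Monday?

1

Check each year's weekday for February 16 and Aug 16:
  1775: Thu/Wed  1776: Fri/Fri  1777: Sun/Sat  1778: Mon/Sun  1779: Tue/Mon  1780: Wed/Wed  1781: Fri/Thu  1782: Sat/Fri  1783: Sun/Sat  1784: Mon/Mon ✓  1785: Wed/Tue  1786: Thu/Wed  1787: Fri/Thu  1788: Sat/Sat  …(18 more)…  1807: Mon/Sun  1808: Tue/Tue  1809: Thu/Wed  1810: Fri/Thu  1811: Sat/Fri  1812: Sun/Sun  1813: Tue/Mon  1814: Wed/Tue  1815: Thu/Wed  1816: Fri/Fri  1817: Sun/Sat  1818: Mon/Sun  1819: Tue/Mon  1820: Wed/Wed
Both conditions hold in: 1784 — 1.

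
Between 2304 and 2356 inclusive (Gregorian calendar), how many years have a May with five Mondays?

24

May has 31 days; it has five Mondays when Monday falls among the first (month-length − 28) days — i.e. when May 1 is one of Monday/Sunday/Saturday.
May 1 by year: 2304:Sun✓ 2305:Mon✓ 2306:Tue 2307:Wed 2308:Fri 2309:Sat✓ 2310:Sun✓ 2311:Mon✓ 2312:Wed 2313:Thu 2314:Fri 2315:Sat✓ 2316:Mon✓ 2317:Tue 2318:Wed …(23 more)… 2342:Fri 2343:Sat✓ 2344:Mon✓ 2345:Tue 2346:Wed 2347:Thu 2348:Sat✓ 2349:Sun✓ 2350:Mon✓ 2351:Tue 2352:Thu 2353:Fri 2354:Sat✓ 2355:Sun✓ 2356:Tue
Years with five Mondays: 2304, 2305, 2309, 2310, 2311, 2315, 2316, 2320, 2321, 2322, 2326, 2327, 2332, 2333, 2337, 2338, 2339, 2343, 2344, 2348, 2349, 2350, 2354, 2355 → 24.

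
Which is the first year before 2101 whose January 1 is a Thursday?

2099

Jan 1 advances by 2 weekdays after a leap year and by 1 after a common year.
2101: Jan 1 is Saturday.
2100: Friday
2099: Thursday
2099 begins on a Thursday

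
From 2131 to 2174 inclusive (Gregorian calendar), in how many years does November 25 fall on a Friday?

7

Track November 25's weekday year by year (advancing +1, or +2 across a Feb 29):
  2131: Sun  2132: Tue (+2)  2133: Wed (+1)  2134: Thu (+1)  2135: Fri (+1) ✓
  2136: Sun (+2)  2137: Mon (+1)  2138: Tue (+1)  2139: Wed (+1)  2140: Fri (+2) ✓
  2141: Sat (+1)  2142: Sun (+1)  2143: Mon (+1)  2144: Wed (+2)  … (16 more years) …
  2161: Wed (+1)  2162: Thu (+1)  2163: Fri (+1) ✓  2164: Sun (+2)  2165: Mon (+1)
  2166: Tue (+1)  2167: Wed (+1)  2168: Fri (+2) ✓  2169: Sat (+1)  2170: Sun (+1)
  2171: Mon (+1)  2172: Wed (+2)  2173: Thu (+1)  2174: Fri (+1) ✓
Friday years: 2135, 2140, 2146, 2157, 2163, 2168, 2174 — 7 in total.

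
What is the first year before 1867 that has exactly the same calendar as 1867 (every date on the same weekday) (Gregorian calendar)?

1861

Two years share a calendar iff Jan 1 falls on the same weekday and both are leap or both are common. 1867: Jan 1 is Tuesday, common year.
1866: Jan 1 Monday, common
1865: Jan 1 Sunday, common
1864: Jan 1 Friday, leap
1863: Jan 1 Thursday, common
1862: Jan 1 Wednesday, common
1861: Jan 1 Tuesday, common
1861 matches on both conditions.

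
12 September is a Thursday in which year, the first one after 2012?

2013

From one year to the next, a fixed date's weekday advances by 1, or by 2 when a Feb 29 lies between the two dates.
2012: September 12 is Wednesday.
2013: Thursday (+1)
12 September falls on a Thursday in 2013.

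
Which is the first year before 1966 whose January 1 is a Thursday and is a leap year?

1948

Jan 1 advances by 2 weekdays after a leap year and by 1 after a common year.
1966: Jan 1 is Saturday.
1965: Friday
1964: Wednesday (leap)
1963: Tuesday
1962: Monday
1961: Sunday
1960: Friday (leap)
1959: Thursday
1958: Wednesday
1957: Tuesday
1956: Sunday (leap)
1955: Saturday
1954: Friday
1953: Thursday
1952: Tuesday (leap)
1951: Monday
1950: Sunday
1949: Saturday
1948: Thursday (leap)
1948 begins on a Thursday and is a leap year.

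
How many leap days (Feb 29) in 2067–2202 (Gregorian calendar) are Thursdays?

Leap years in 2067–2202: 32 of them.
Feb 29 weekday advances by 5 (mod 7) from one leap year to the next four years later (or differs when a century non-leap intervenes).
Leap-day weekdays: 2068:Wed 2072:Mon 2076:Sat 2080:Thu✓ 2084:Tue 2088:Sun 2092:Fri 2096:Wed 2104:Fri 2108:Wed 2112:Mon 2116:Sat 2120:Thu✓ …(6 more)… 2148:Thu✓ 2152:Tue 2156:Sun 2160:Fri 2164:Wed 2168:Mon 2172:Sat 2176:Thu✓ 2180:Tue 2184:Sun 2188:Fri 2192:Wed 2196:Mon
Thursday: 2080, 2120, 2148, 2176 → 4.

4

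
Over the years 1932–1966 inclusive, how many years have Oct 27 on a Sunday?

Track Oct 27's weekday year by year (advancing +1, or +2 across a Feb 29):
  1932: Thu  1933: Fri (+1)  1934: Sat (+1)  1935: Sun (+1) ✓  1936: Tue (+2)
  1937: Wed (+1)  1938: Thu (+1)  1939: Fri (+1)  1940: Sun (+2) ✓  1941: Mon (+1)
  1942: Tue (+1)  1943: Wed (+1)  1944: Fri (+2)  1945: Sat (+1)  … (7 more years) …
  1953: Tue (+1)  1954: Wed (+1)  1955: Thu (+1)  1956: Sat (+2)  1957: Sun (+1) ✓
  1958: Mon (+1)  1959: Tue (+1)  1960: Thu (+2)  1961: Fri (+1)  1962: Sat (+1)
  1963: Sun (+1) ✓  1964: Tue (+2)  1965: Wed (+1)  1966: Thu (+1)
Sunday years: 1935, 1940, 1946, 1957, 1963 — 5 in total.

5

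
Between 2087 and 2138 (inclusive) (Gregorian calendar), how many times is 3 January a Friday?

7

Track 3 January's weekday year by year (advancing +1, or +2 across a Feb 29):
  2087: Fri ✓  2088: Sat (+1)  2089: Mon (+2)  2090: Tue (+1)  2091: Wed (+1)
  2092: Thu (+1)  2093: Sat (+2)  2094: Sun (+1)  2095: Mon (+1)  2096: Tue (+1)
  2097: Thu (+2)  2098: Fri (+1) ✓  2099: Sat (+1)  2100: Sun (+1)  … (24 more years) …
  2125: Wed (+2)  2126: Thu (+1)  2127: Fri (+1) ✓  2128: Sat (+1)  2129: Mon (+2)
  2130: Tue (+1)  2131: Wed (+1)  2132: Thu (+1)  2133: Sat (+2)  2134: Sun (+1)
  2135: Mon (+1)  2136: Tue (+1)  2137: Thu (+2)  2138: Fri (+1) ✓
Friday years: 2087, 2098, 2110, 2116, 2121, 2127, 2138 — 7 in total.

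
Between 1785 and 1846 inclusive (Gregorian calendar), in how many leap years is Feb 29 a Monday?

Leap years in 1785–1846: 14 of them.
Feb 29 weekday advances by 5 (mod 7) from one leap year to the next four years later (or differs when a century non-leap intervenes).
Leap-day weekdays: 1788:Fri 1792:Wed 1796:Mon✓ 1804:Wed 1808:Mon✓ 1812:Sat 1816:Thu 1820:Tue 1824:Sun 1828:Fri 1832:Wed 1836:Mon✓ 1840:Sat 1844:Thu
Monday: 1796, 1808, 1836 → 3.

3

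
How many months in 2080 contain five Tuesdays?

A month of length L has five Tuesdays iff its first Tuesday is on day ≤ L−28 (so day 1–3 in a 31-day month, 1–2 in a 30-day month, day 1 in a leap February).
Checking each month of 2080: Jan starts Mon (31d) ✓; Feb starts Thu (29d); Mar starts Fri (31d); Apr starts Mon (30d) ✓; May starts Wed (31d); Jun starts Sat (30d); Jul starts Mon (31d) ✓; Aug starts Thu (31d); Sep starts Sun (30d); Oct starts Tue (31d) ✓; Nov starts Fri (30d); Dec starts Sun (31d) ✓.
Five-Tuesday months: January, April, July, October, December → 5.

5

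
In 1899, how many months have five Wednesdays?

A month of length L has five Wednesdays iff its first Wednesday is on day ≤ L−28 (so day 1–3 in a 31-day month, 1–2 in a 30-day month, day 1 in a leap February).
Checking each month of 1899: Jan starts Sun (31d); Feb starts Wed (28d); Mar starts Wed (31d) ✓; Apr starts Sat (30d); May starts Mon (31d) ✓; Jun starts Thu (30d); Jul starts Sat (31d); Aug starts Tue (31d) ✓; Sep starts Fri (30d); Oct starts Sun (31d); Nov starts Wed (30d) ✓; Dec starts Fri (31d).
Five-Wednesday months: March, May, August, November → 4.

4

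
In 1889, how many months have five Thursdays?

A month of length L has five Thursdays iff its first Thursday is on day ≤ L−28 (so day 1–3 in a 31-day month, 1–2 in a 30-day month, day 1 in a leap February).
Checking each month of 1889: Jan starts Tue (31d) ✓; Feb starts Fri (28d); Mar starts Fri (31d); Apr starts Mon (30d); May starts Wed (31d) ✓; Jun starts Sat (30d); Jul starts Mon (31d); Aug starts Thu (31d) ✓; Sep starts Sun (30d); Oct starts Tue (31d) ✓; Nov starts Fri (30d); Dec starts Sun (31d).
Five-Thursday months: January, May, August, October → 4.

4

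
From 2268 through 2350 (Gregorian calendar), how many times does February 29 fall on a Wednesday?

Leap years in 2268–2350: 20 of them.
Feb 29 weekday advances by 5 (mod 7) from one leap year to the next four years later (or differs when a century non-leap intervenes).
Leap-day weekdays: 2268:Sat 2272:Thu 2276:Tue 2280:Sun 2284:Fri 2288:Wed✓ 2292:Mon 2296:Sat 2304:Mon 2308:Sat 2312:Thu 2316:Tue 2320:Sun 2324:Fri 2328:Wed✓ 2332:Mon 2336:Sat 2340:Thu 2344:Tue 2348:Sun
Wednesday: 2288, 2328 → 2.

2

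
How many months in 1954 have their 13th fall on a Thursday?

Check the 13th of each month of 1954: Jan 13: Wed, Feb 13: Sat, Mar 13: Sat, Apr 13: Tue, May 13: Thu, Jun 13: Sun, Jul 13: Tue, Aug 13: Fri, Sep 13: Mon, Oct 13: Wed, Nov 13: Sat, Dec 13: Mon.
Thursday occurs in May — 1 month.

1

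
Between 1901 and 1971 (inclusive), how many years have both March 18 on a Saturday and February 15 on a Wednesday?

8

Check each year's weekday for March 18 and February 15:
  1901: Mon/Fri  1902: Tue/Sat  1903: Wed/Sun  1904: Fri/Mon  1905: Sat/Wed ✓  1906: Sun/Thu  1907: Mon/Fri  1908: Wed/Sat  1909: Thu/Mon  1910: Fri/Tue  1911: Sat/Wed ✓  1912: Mon/Thu  1913: Tue/Sat  1914: Wed/Sun  …(43 more)…  1958: Tue/Sat  1959: Wed/Sun  1960: Fri/Mon  1961: Sat/Wed ✓  1962: Sun/Thu  1963: Mon/Fri  1964: Wed/Sat  1965: Thu/Mon  1966: Fri/Tue  1967: Sat/Wed ✓  1968: Mon/Thu  1969: Tue/Sat  1970: Wed/Sun  1971: Thu/Mon
Both conditions hold in: 1905, 1911, 1922, 1933, 1939, 1950, 1961, 1967 — 8.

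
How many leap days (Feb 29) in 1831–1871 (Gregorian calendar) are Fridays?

Leap years in 1831–1871: 10 of them.
Feb 29 weekday advances by 5 (mod 7) from one leap year to the next four years later (or differs when a century non-leap intervenes).
Leap-day weekdays: 1832:Wed 1836:Mon 1840:Sat 1844:Thu 1848:Tue 1852:Sun 1856:Fri✓ 1860:Wed 1864:Mon 1868:Sat
Friday: 1856 → 1.

1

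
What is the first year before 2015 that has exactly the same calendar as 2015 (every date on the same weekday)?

Two years share a calendar iff Jan 1 falls on the same weekday and both are leap or both are common. 2015: Jan 1 is Thursday, common year.
2014: Jan 1 Wednesday, common
2013: Jan 1 Tuesday, common
2012: Jan 1 Sunday, leap
2011: Jan 1 Saturday, common
2010: Jan 1 Friday, common
2009: Jan 1 Thursday, common
2009 matches on both conditions.

2009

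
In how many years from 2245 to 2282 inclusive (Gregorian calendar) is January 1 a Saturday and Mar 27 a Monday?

Check each year's weekday for January 1 and Mar 27:
  2245: Wed/Thu  2246: Thu/Fri  2247: Fri/Sat  2248: Sat/Mon ✓  2249: Mon/Tue  2250: Tue/Wed  2251: Wed/Thu  2252: Thu/Sat  2253: Sat/Sun  2254: Sun/Mon  2255: Mon/Tue  2256: Tue/Thu  2257: Thu/Fri  2258: Fri/Sat  …(10 more)…  2269: Fri/Sat  2270: Sat/Sun  2271: Sun/Mon  2272: Mon/Wed  2273: Wed/Thu  2274: Thu/Fri  2275: Fri/Sat  2276: Sat/Mon ✓  2277: Mon/Tue  2278: Tue/Wed  2279: Wed/Thu  2280: Thu/Sat  2281: Sat/Sun  2282: Sun/Mon
Both conditions hold in: 2248, 2276 — 2.

2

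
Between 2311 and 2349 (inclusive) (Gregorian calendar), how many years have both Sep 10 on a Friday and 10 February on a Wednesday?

Check each year's weekday for Sep 10 and 10 February:
  2311: Sun/Fri  2312: Tue/Sat  2313: Wed/Mon  2314: Thu/Tue  2315: Fri/Wed ✓  2316: Sun/Thu  2317: Mon/Sat  2318: Tue/Sun  2319: Wed/Mon  2320: Fri/Tue  2321: Sat/Thu  2322: Sun/Fri  2323: Mon/Sat  2324: Wed/Sun  …(11 more)…  2336: Thu/Mon  2337: Fri/Wed ✓  2338: Sat/Thu  2339: Sun/Fri  2340: Tue/Sat  2341: Wed/Mon  2342: Thu/Tue  2343: Fri/Wed ✓  2344: Sun/Thu  2345: Mon/Sat  2346: Tue/Sun  2347: Wed/Mon  2348: Fri/Tue  2349: Sat/Thu
Both conditions hold in: 2315, 2326, 2337, 2343 — 4.

4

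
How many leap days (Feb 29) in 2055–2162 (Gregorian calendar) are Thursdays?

Leap years in 2055–2162: 26 of them.
Feb 29 weekday advances by 5 (mod 7) from one leap year to the next four years later (or differs when a century non-leap intervenes).
Leap-day weekdays: 2056:Tue 2060:Sun 2064:Fri 2068:Wed 2072:Mon 2076:Sat 2080:Thu✓ 2084:Tue 2088:Sun 2092:Fri 2096:Wed 2104:Fri 2108:Wed 2112:Mon 2116:Sat 2120:Thu✓ 2124:Tue 2128:Sun 2132:Fri 2136:Wed 2140:Mon 2144:Sat 2148:Thu✓ 2152:Tue 2156:Sun 2160:Fri
Thursday: 2080, 2120, 2148 → 3.

3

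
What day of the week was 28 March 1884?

Friday

January 1, 1884 is a Tuesday.
March 28 is day 88 of the year, i.e. 87 days after Jan 1.
87 mod 7 = 3, so advance 3 weekdays from Tuesday: Friday.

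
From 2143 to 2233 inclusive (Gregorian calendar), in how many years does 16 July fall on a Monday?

Track 16 July's weekday year by year (advancing +1, or +2 across a Feb 29):
  2143: Tue  2144: Thu (+2)  2145: Fri (+1)  2146: Sat (+1)  2147: Sun (+1)
  2148: Tue (+2)  2149: Wed (+1)  2150: Thu (+1)  2151: Fri (+1)  2152: Sun (+2)
  2153: Mon (+1) ✓  2154: Tue (+1)  2155: Wed (+1)  2156: Fri (+2)  … (63 more years) …
  2220: Sun (+2)  2221: Mon (+1) ✓  2222: Tue (+1)  2223: Wed (+1)  2224: Fri (+2)
  2225: Sat (+1)  2226: Sun (+1)  2227: Mon (+1) ✓  2228: Wed (+2)  2229: Thu (+1)
  2230: Fri (+1)  2231: Sat (+1)  2232: Mon (+2) ✓  2233: Tue (+1)
Monday years: 2153, 2159, 2164, 2170, 2181, 2187, 2192, 2198, 2204, 2210, 2221, 2227, 2232 — 13 in total.

13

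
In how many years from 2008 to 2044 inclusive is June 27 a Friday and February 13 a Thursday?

Check each year's weekday for June 27 and February 13:
  2008: Fri/Wed  2009: Sat/Fri  2010: Sun/Sat  2011: Mon/Sun  2012: Wed/Mon  2013: Thu/Wed  2014: Fri/Thu ✓  2015: Sat/Fri  2016: Mon/Sat  2017: Tue/Mon  2018: Wed/Tue  2019: Thu/Wed  2020: Sat/Thu  2021: Sun/Sat  …(9 more)…  2031: Fri/Thu ✓  2032: Sun/Fri  2033: Mon/Sun  2034: Tue/Mon  2035: Wed/Tue  2036: Fri/Wed  2037: Sat/Fri  2038: Sun/Sat  2039: Mon/Sun  2040: Wed/Mon  2041: Thu/Wed  2042: Fri/Thu ✓  2043: Sat/Fri  2044: Mon/Sat
Both conditions hold in: 2014, 2025, 2031, 2042 — 4.

4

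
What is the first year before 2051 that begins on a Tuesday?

2047

Jan 1 advances by 2 weekdays after a leap year and by 1 after a common year.
2051: Jan 1 is Sunday.
2050: Saturday
2049: Friday
2048: Wednesday (leap)
2047: Tuesday
2047 begins on a Tuesday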